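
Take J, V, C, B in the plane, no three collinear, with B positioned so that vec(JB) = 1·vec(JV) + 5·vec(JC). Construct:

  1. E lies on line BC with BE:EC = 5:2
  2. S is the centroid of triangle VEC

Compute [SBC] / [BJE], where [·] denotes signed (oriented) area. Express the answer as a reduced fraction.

[SBC]:[BJE] = -7/3

Assign J = (0, 0), V = (1, 0), C = (0, 1), B = (1, 5) — the answer is frame-independent, so this choice is without loss of generality.
1. E lies on line BC with BE:EC = 5:2 ⇒ E = (2/7, 15/7)
2. S is the centroid of triangle VEC ⇒ S = (3/7, 22/21)
2·[SBC] = 5/3, 2·[BJE] = -5/7
[SBC]:[BJE] = 5/3:-5/7 = -7/3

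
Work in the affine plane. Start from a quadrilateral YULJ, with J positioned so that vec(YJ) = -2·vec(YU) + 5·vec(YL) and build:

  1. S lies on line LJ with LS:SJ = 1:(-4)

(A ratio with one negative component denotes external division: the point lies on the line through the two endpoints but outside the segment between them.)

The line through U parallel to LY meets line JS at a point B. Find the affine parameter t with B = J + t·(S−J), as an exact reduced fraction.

Choose coordinates Y = (0, 0), U = (1, 0), L = (0, 1), J = (-2, 5).
1. S lies on line LJ with LS:SJ = 1:(-4) ⇒ S = (2/3, -1/3)
through U parallel to LY: direction (0, -1); meets JS at B = (1, -1)
B = J + t·(S−J) with t = 9/8

t = 9/8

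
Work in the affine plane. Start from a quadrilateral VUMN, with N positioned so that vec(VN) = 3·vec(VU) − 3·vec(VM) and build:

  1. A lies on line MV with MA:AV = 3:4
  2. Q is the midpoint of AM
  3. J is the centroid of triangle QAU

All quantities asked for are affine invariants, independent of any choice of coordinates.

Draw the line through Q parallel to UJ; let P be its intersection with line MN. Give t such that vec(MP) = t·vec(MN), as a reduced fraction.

Assign V = (0, 0), U = (1, 0), M = (0, 1), N = (3, -3) — the answer is frame-independent, so this choice is without loss of generality.
1. A lies on line MV with MA:AV = 3:4 ⇒ A = (0, 4/7)
2. Q is the midpoint of AM ⇒ Q = (0, 11/14)
3. J is the centroid of triangle QAU ⇒ J = (1/3, 19/42)
through Q parallel to UJ: direction (-2/3, 19/42); meets MN at P = (18/55, 31/55)
P = M + t·(N−M) with t = 6/55

t = 6/55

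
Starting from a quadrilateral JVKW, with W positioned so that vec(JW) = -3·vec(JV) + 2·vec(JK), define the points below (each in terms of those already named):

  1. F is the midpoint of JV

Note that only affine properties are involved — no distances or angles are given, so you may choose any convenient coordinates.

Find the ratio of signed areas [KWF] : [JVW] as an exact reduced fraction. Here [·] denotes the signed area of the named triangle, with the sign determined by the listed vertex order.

[KWF]:[JVW] = 5/4

Set J = (0, 0), V = (1, 0), K = (0, 1), W = (-3, 2); any affine frame gives the same invariant.
1. F is the midpoint of JV ⇒ F = (1/2, 0)
2·[KWF] = 5/2, 2·[JVW] = 2
[KWF]:[JVW] = 5/2:2 = 5/4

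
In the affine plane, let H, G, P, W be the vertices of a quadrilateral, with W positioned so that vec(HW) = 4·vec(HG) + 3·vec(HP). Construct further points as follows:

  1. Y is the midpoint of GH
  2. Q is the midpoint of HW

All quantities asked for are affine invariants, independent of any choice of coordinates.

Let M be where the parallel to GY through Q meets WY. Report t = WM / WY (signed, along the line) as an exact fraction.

t = 1/2

Assign H = (0, 0), G = (1, 0), P = (0, 1), W = (4, 3) — the answer is frame-independent, so this choice is without loss of generality.
1. Y is the midpoint of GH ⇒ Y = (1/2, 0)
2. Q is the midpoint of HW ⇒ Q = (2, 3/2)
through Q parallel to GY: direction (-1/2, 0); meets WY at M = (9/4, 3/2)
M = W + t·(Y−W) with t = 1/2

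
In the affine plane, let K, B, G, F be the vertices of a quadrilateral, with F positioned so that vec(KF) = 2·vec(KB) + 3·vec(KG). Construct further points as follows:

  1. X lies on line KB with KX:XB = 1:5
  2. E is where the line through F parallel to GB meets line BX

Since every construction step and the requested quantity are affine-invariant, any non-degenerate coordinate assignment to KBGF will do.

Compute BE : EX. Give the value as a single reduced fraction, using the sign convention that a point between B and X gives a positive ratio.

Choose coordinates K = (0, 0), B = (1, 0), G = (0, 1), F = (2, 3).
1. X lies on line KB with KX:XB = 1:5 ⇒ X = (1/6, 0)
2. E is where the line through F parallel to GB meets line BX ⇒ E = (5, 0)
E = B + t·(X−B) with t = -24/5, so BE:EX = t:(1−t) = -24/5:29/5

BE:EX = -24/29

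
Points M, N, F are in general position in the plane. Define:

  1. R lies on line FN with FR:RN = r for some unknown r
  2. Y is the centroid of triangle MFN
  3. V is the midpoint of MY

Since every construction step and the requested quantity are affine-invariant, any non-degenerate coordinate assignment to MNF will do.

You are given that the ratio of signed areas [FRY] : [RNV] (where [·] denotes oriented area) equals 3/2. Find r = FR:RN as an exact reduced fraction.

Work in coordinates with M = (0, 0), N = (1, 0), F = (0, 1).
1. With FR:RN = r, write λ = r/(r+1) so R = F + λ·(N−F); R is affine-linear in λ
2. Y is the centroid of triangle MFN ⇒ Y = (1/3, 1/3)
3. V is the midpoint of MY ⇒ V = (1/6, 1/6)
Every point depending on R is an affine combination of R and λ-independent points, so each such coordinate is linear in λ; the λ² term in each signed area is a multiple of (N−F)×(N−F) = 0, so 2·[FRY] and 2·[RNV] are each linear in λ. Evaluating at λ=0 and λ=1:
  2·[FRY] = -1/3·λ,   2·[RNV] = 2/3·λ − 2/3
So [FRY]:[RNV] = (-1/3·λ) / (2/3·λ − 2/3). Setting this equal to 3/2:
  -1/3·λ = 3/2·(2/3·λ − 2/3)  ⇒  λ = 3/4
Then r = λ/(1−λ) = (3/4)/(1/4) = 3. Check: with r = 3, R = (3/4, 1/4) and [FRY]:[RNV] = 3/2 as required.

r = 3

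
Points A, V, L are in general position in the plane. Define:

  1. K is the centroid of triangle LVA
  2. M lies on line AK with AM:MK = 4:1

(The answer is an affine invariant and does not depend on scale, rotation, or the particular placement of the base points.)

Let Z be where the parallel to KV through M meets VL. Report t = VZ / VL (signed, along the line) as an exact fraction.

t = -1/5

Set A = (0, 0), V = (1, 0), L = (0, 1); any affine frame gives the same invariant.
1. K is the centroid of triangle LVA ⇒ K = (1/3, 1/3)
2. M lies on line AK with AM:MK = 4:1 ⇒ M = (4/15, 4/15)
through M parallel to KV: direction (2/3, -1/3); meets VL at Z = (6/5, -1/5)
Z = V + t·(L−V) with t = -1/5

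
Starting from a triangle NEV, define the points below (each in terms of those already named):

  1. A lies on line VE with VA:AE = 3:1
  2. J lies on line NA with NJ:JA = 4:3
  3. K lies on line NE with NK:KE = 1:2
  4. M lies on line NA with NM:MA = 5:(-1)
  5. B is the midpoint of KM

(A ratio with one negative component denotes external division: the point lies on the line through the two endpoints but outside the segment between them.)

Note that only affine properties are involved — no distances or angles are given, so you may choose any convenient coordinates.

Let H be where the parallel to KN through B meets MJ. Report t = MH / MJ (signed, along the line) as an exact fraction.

t = 35/38

Assign N = (0, 0), E = (1, 0), V = (0, 1) — the answer is frame-independent, so this choice is without loss of generality.
1. A lies on line VE with VA:AE = 3:1 ⇒ A = (3/4, 1/4)
2. J lies on line NA with NJ:JA = 4:3 ⇒ J = (3/7, 1/7)
3. K lies on line NE with NK:KE = 1:2 ⇒ K = (1/3, 0)
4. M lies on line NA with NM:MA = 5:(-1) ⇒ M = (15/16, 5/16)
5. B is the midpoint of KM ⇒ B = (61/96, 5/32)
through B parallel to KN: direction (-1/3, 0); meets MJ at H = (15/32, 5/32)
H = M + t·(J−M) with t = 35/38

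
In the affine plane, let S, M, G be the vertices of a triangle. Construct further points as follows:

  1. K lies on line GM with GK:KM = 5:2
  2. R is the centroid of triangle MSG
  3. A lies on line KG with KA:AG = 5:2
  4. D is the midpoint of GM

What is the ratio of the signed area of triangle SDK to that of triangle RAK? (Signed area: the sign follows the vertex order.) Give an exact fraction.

[SDK]:[RAK] = 63/50

Set S = (0, 0), M = (1, 0), G = (0, 1); any affine frame gives the same invariant.
1. K lies on line GM with GK:KM = 5:2 ⇒ K = (5/7, 2/7)
2. R is the centroid of triangle MSG ⇒ R = (1/3, 1/3)
3. A lies on line KG with KA:AG = 5:2 ⇒ A = (10/49, 39/49)
4. D is the midpoint of GM ⇒ D = (1/2, 1/2)
2·[SDK] = -3/14, 2·[RAK] = -25/147
[SDK]:[RAK] = -3/14:-25/147 = 63/50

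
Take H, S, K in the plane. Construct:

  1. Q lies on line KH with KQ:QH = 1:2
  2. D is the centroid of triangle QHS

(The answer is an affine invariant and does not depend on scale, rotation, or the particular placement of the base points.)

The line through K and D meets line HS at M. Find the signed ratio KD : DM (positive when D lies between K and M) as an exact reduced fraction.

KD:DM = 7/2

Set H = (0, 0), S = (1, 0), K = (0, 1); any affine frame gives the same invariant.
1. Q lies on line KH with KQ:QH = 1:2 ⇒ Q = (0, 2/3)
2. D is the centroid of triangle QHS ⇒ D = (1/3, 2/9)
line KD meets HS at M = (3/7, 0)
D = K + t·(M−K) with t = 7/9, so KD:DM = 7/9:2/9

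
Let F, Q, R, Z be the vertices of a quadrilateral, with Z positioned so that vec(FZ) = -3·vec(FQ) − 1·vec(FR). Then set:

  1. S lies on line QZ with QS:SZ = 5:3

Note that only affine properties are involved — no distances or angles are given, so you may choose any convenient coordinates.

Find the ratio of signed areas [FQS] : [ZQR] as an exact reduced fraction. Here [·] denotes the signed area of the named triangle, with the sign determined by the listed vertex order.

Set F = (0, 0), Q = (1, 0), R = (0, 1), Z = (-3, -1); any affine frame gives the same invariant.
1. S lies on line QZ with QS:SZ = 5:3 ⇒ S = (-3/2, -5/8)
2·[FQS] = -5/8, 2·[ZQR] = 5
[FQS]:[ZQR] = -5/8:5 = -1/8

[FQS]:[ZQR] = -1/8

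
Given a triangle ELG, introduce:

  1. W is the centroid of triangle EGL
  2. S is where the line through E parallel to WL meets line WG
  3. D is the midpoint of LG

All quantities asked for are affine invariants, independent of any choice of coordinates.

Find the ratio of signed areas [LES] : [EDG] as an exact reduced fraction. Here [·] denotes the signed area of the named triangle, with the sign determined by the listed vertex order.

[LES]:[EDG] = 2/3

Assign E = (0, 0), L = (1, 0), G = (0, 1) — the answer is frame-independent, so this choice is without loss of generality.
1. W is the centroid of triangle EGL ⇒ W = (1/3, 1/3)
2. S is where the line through E parallel to WL meets line WG ⇒ S = (2/3, -1/3)
3. D is the midpoint of LG ⇒ D = (1/2, 1/2)
2·[LES] = 1/3, 2·[EDG] = 1/2
[LES]:[EDG] = 1/3:1/2 = 2/3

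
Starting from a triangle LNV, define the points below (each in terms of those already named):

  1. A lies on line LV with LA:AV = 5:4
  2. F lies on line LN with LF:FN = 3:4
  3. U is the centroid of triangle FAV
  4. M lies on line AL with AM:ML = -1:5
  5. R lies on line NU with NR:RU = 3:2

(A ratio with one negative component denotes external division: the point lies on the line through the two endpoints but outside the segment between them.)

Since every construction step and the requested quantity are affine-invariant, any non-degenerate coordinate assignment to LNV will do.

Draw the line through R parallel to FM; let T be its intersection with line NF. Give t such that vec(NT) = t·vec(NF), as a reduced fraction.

Work in coordinates with L = (0, 0), N = (1, 0), V = (0, 1).
1. A lies on line LV with LA:AV = 5:4 ⇒ A = (0, 5/9)
2. F lies on line LN with LF:FN = 3:4 ⇒ F = (3/7, 0)
3. U is the centroid of triangle FAV ⇒ U = (1/7, 14/27)
4. M lies on line AL with AM:ML = -1:5 ⇒ M = (0, 25/36)
5. R lies on line NU with NR:RU = 3:2 ⇒ R = (17/35, 14/45)
through R parallel to FM: direction (-3/7, 25/36); meets NF at T = (593/875, 0)
T = N + t·(F−N) with t = 141/250

t = 141/250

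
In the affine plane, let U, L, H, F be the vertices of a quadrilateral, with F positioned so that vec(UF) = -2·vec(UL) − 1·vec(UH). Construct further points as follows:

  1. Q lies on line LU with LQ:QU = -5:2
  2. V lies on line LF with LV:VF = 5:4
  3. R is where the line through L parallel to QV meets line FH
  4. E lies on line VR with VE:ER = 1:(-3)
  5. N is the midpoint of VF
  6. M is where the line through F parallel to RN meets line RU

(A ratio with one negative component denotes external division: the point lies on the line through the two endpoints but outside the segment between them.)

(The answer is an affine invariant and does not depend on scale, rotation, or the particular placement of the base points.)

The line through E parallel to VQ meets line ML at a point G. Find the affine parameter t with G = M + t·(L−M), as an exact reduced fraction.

Work in coordinates with U = (0, 0), L = (1, 0), H = (0, 1), F = (-2, -1).
1. Q lies on line LU with LQ:QU = -5:2 ⇒ Q = (-2/3, 0)
2. V lies on line LF with LV:VF = 5:4 ⇒ V = (-2/3, -5/9)
3. R is where the line through L parallel to QV meets line FH ⇒ R = (1, 2)
4. E lies on line VR with VE:ER = 1:(-3) ⇒ E = (-3/2, -11/6)
5. N is the midpoint of VF ⇒ N = (-4/3, -7/9)
6. M is where the line through F parallel to RN meets line RU ⇒ M = (29/17, 58/17)
through E parallel to VQ: direction (0, 5/9); meets ML at G = (-3/2, -145/12)
G = M + t·(L−M) with t = 109/24

t = 109/24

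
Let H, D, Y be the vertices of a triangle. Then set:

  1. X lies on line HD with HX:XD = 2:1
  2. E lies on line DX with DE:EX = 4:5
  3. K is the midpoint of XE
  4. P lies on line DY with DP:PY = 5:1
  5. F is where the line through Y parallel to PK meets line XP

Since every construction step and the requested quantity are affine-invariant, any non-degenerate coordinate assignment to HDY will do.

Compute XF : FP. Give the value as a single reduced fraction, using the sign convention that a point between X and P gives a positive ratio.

Set H = (0, 0), D = (1, 0), Y = (0, 1); any affine frame gives the same invariant.
1. X lies on line HD with HX:XD = 2:1 ⇒ X = (2/3, 0)
2. E lies on line DX with DE:EX = 4:5 ⇒ E = (23/27, 0)
3. K is the midpoint of XE ⇒ K = (41/54, 0)
4. P lies on line DY with DP:PY = 5:1 ⇒ P = (1/6, 5/6)
5. F is where the line through Y parallel to PK meets line XP ⇒ F = (32/75, 2/5)
F = X + t·(P−X) with t = 12/25, so XF:FP = t:(1−t) = 12/25:13/25

XF:FP = 12/13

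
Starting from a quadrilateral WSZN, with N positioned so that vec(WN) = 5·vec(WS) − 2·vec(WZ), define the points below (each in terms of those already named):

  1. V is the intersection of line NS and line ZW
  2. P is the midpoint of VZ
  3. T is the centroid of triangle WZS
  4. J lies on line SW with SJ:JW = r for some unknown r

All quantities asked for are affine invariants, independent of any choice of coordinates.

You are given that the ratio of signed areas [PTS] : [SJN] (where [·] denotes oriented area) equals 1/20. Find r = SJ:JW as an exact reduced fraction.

Assign W = (0, 0), S = (1, 0), Z = (0, 1), N = (5, -2) — the answer is frame-independent, so this choice is without loss of generality.
1. V is the intersection of line NS and line ZW ⇒ V = (0, 1/2)
2. P is the midpoint of VZ ⇒ P = (0, 3/4)
3. T is the centroid of triangle WZS ⇒ T = (1/3, 1/3)
4. With SJ:JW = r, write λ = r/(r+1) so J = S + λ·(W−S); J is affine-linear in λ
Every point depending on J is an affine combination of J and λ-independent points, so each such coordinate is linear in λ; the λ² term in each signed area is a multiple of (W−S)×(W−S) = 0, so 2·[PTS] and 2·[SJN] are each linear in λ. Evaluating at λ=0 and λ=1:
  2·[PTS] = 1/6,   2·[SJN] = 2·λ
So [PTS]:[SJN] = (1/6) / (2·λ). Setting this equal to 1/20:
  1/6 = 1/20·(2·λ)  ⇒  λ = 5/3
Then r = λ/(1−λ) = (5/3)/(-2/3) = -5/2. Check: with r = -5/2, J = (-2/3, 0) and [PTS]:[SJN] = 1/20 as required.

r = -5/2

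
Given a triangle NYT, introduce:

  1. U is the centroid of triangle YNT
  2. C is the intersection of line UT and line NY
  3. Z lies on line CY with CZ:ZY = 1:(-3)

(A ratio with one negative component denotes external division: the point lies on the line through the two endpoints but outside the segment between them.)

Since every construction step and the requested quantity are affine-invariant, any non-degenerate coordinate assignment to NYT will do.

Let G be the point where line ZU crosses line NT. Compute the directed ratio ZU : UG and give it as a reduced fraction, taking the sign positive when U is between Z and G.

Choose coordinates N = (0, 0), Y = (1, 0), T = (0, 1).
1. U is the centroid of triangle YNT ⇒ U = (1/3, 1/3)
2. C is the intersection of line UT and line NY ⇒ C = (1/2, 0)
3. Z lies on line CY with CZ:ZY = 1:(-3) ⇒ Z = (1/4, 0)
line ZU meets NT at G = (0, -1)
U = Z + t·(G−Z) with t = -1/3, so ZU:UG = -1/3:4/3

ZU:UG = -1/4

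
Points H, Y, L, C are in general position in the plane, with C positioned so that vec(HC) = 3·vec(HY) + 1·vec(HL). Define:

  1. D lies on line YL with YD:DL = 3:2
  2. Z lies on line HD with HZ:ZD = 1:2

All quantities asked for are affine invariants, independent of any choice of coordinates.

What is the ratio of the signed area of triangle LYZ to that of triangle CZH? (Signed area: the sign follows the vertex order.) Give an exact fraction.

Set H = (0, 0), Y = (1, 0), L = (0, 1), C = (3, 1); any affine frame gives the same invariant.
1. D lies on line YL with YD:DL = 3:2 ⇒ D = (2/5, 3/5)
2. Z lies on line HD with HZ:ZD = 1:2 ⇒ Z = (2/15, 1/5)
2·[LYZ] = -2/3, 2·[CZH] = 7/15
[LYZ]:[CZH] = -2/3:7/15 = -10/7

[LYZ]:[CZH] = -10/7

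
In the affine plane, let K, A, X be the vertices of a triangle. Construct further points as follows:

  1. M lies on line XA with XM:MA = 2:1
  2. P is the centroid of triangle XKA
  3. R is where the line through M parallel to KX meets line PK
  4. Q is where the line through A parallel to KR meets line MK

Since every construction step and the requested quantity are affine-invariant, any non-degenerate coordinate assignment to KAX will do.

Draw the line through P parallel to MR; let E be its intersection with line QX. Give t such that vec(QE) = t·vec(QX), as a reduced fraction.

Set K = (0, 0), A = (1, 0), X = (0, 1); any affine frame gives the same invariant.
1. M lies on line XA with XM:MA = 2:1 ⇒ M = (2/3, 1/3)
2. P is the centroid of triangle XKA ⇒ P = (1/3, 1/3)
3. R is where the line through M parallel to KX meets line PK ⇒ R = (2/3, 2/3)
4. Q is where the line through A parallel to KR meets line MK ⇒ Q = (2, 1)
through P parallel to MR: direction (0, 1/3); meets QX at E = (1/3, 1)
E = Q + t·(X−Q) with t = 5/6

t = 5/6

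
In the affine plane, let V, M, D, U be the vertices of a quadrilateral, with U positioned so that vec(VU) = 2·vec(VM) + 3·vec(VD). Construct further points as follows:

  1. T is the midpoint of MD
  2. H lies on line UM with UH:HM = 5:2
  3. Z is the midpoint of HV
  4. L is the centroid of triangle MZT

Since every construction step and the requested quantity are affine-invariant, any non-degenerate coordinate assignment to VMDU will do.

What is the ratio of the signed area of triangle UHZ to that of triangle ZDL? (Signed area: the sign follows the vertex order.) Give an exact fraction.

Set V = (0, 0), M = (1, 0), D = (0, 1), U = (2, 3); any affine frame gives the same invariant.
1. T is the midpoint of MD ⇒ T = (1/2, 1/2)
2. H lies on line UM with UH:HM = 5:2 ⇒ H = (9/7, 6/7)
3. Z is the midpoint of HV ⇒ Z = (9/14, 3/7)
4. L is the centroid of triangle MZT ⇒ L = (5/7, 13/42)
2·[UHZ] = -15/14, 2·[ZDL] = 1/28
[UHZ]:[ZDL] = -15/14:1/28 = -30

[UHZ]:[ZDL] = -30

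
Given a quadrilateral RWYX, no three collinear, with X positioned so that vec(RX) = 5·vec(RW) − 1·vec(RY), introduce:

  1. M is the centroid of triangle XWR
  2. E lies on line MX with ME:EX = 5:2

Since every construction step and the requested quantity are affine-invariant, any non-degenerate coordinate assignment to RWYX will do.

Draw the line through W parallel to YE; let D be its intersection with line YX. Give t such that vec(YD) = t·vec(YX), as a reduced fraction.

t = -49/16

Set R = (0, 0), W = (1, 0), Y = (0, 1), X = (5, -1); any affine frame gives the same invariant.
1. M is the centroid of triangle XWR ⇒ M = (2, -1/3)
2. E lies on line MX with ME:EX = 5:2 ⇒ E = (29/7, -17/21)
through W parallel to YE: direction (29/7, -38/21); meets YX at D = (-245/16, 57/8)
D = Y + t·(X−Y) with t = -49/16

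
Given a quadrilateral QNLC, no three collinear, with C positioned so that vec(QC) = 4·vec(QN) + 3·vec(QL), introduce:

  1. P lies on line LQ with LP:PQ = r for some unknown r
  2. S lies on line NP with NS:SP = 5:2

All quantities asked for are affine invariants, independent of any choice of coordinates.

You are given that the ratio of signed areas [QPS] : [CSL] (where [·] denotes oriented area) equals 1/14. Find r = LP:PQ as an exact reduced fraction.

Assign Q = (0, 0), N = (1, 0), L = (0, 1), C = (4, 3) — the answer is frame-independent, so this choice is without loss of generality.
1. With LP:PQ = r, write λ = r/(r+1) so P = L + λ·(Q−L); P is affine-linear in λ
2. S lies on line NP with NS:SP = 5:2 ⇒ S is an affine combination of earlier points and hence also affine-linear in λ
Every point depending on P is an affine combination of P and λ-independent points, so each such coordinate is linear in λ; the λ² term in each signed area is a multiple of (Q−L)×(Q−L) = 0, so 2·[QPS] and 2·[CSL] are each linear in λ. Evaluating at λ=0 and λ=1:
  2·[QPS] = 2/7·λ − 2/7,   2·[CSL] = -20/7·λ − 12/7
So [QPS]:[CSL] = (2/7·λ − 2/7) / (-20/7·λ − 12/7). Setting this equal to 1/14:
  2/7·λ − 2/7 = 1/14·(-20/7·λ − 12/7)  ⇒  λ = 1/3
Then r = λ/(1−λ) = (1/3)/(2/3) = 1/2. Check: with r = 1/2, P = (0, 2/3) and [QPS]:[CSL] = 1/14 as required.

r = 1/2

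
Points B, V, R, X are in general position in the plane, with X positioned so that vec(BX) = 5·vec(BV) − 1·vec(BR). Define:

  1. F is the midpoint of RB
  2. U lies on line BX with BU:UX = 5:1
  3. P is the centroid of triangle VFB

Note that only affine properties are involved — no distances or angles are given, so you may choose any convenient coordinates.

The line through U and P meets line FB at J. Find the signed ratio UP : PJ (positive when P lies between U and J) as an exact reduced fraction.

Choose coordinates B = (0, 0), V = (1, 0), R = (0, 1), X = (5, -1).
1. F is the midpoint of RB ⇒ F = (0, 1/2)
2. U lies on line BX with BU:UX = 5:1 ⇒ U = (25/6, -5/6)
3. P is the centroid of triangle VFB ⇒ P = (1/3, 1/6)
line UP meets FB at J = (0, 35/138)
P = U + t·(J−U) with t = 23/25, so UP:PJ = 23/25:2/25

UP:PJ = 23/2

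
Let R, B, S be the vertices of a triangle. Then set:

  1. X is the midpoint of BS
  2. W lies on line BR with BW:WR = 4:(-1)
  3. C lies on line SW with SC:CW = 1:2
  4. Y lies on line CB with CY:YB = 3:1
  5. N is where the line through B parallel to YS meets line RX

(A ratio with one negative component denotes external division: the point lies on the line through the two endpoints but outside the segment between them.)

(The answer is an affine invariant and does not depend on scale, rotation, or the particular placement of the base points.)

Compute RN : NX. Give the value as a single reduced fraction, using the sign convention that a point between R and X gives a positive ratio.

Choose coordinates R = (0, 0), B = (1, 0), S = (0, 1).
1. X is the midpoint of BS ⇒ X = (1/2, 1/2)
2. W lies on line BR with BW:WR = 4:(-1) ⇒ W = (-1/3, 0)
3. C lies on line SW with SC:CW = 1:2 ⇒ C = (-1/9, 2/3)
4. Y lies on line CB with CY:YB = 3:1 ⇒ Y = (13/18, 1/6)
5. N is where the line through B parallel to YS meets line RX ⇒ N = (15/28, 15/28)
N = R + t·(X−R) with t = 15/14, so RN:NX = t:(1−t) = 15/14:-1/14

RN:NX = -15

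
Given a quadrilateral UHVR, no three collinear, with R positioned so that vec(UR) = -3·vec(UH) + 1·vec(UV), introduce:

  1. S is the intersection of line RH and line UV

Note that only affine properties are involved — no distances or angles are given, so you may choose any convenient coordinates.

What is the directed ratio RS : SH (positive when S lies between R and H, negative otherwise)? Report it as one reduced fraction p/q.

RS:SH = 3

Assign U = (0, 0), H = (1, 0), V = (0, 1), R = (-3, 1) — the answer is frame-independent, so this choice is without loss of generality.
1. S is the intersection of line RH and line UV ⇒ S = (0, 1/4)
S = R + t·(H−R) with t = 3/4, so RS:SH = t:(1−t) = 3/4:1/4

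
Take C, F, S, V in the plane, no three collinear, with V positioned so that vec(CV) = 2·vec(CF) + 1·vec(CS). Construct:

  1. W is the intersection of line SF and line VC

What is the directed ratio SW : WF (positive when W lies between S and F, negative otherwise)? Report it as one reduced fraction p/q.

Work in coordinates with C = (0, 0), F = (1, 0), S = (0, 1), V = (2, 1).
1. W is the intersection of line SF and line VC ⇒ W = (2/3, 1/3)
W = S + t·(F−S) with t = 2/3, so SW:WF = t:(1−t) = 2/3:1/3

SW:WF = 2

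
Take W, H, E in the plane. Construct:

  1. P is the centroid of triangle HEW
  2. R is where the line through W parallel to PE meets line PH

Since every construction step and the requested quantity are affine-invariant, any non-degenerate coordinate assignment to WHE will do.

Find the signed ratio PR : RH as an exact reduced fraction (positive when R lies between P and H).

PR:RH = -1/2

Set W = (0, 0), H = (1, 0), E = (0, 1); any affine frame gives the same invariant.
1. P is the centroid of triangle HEW ⇒ P = (1/3, 1/3)
2. R is where the line through W parallel to PE meets line PH ⇒ R = (-1/3, 2/3)
R = P + t·(H−P) with t = -1, so PR:RH = t:(1−t) = -1:2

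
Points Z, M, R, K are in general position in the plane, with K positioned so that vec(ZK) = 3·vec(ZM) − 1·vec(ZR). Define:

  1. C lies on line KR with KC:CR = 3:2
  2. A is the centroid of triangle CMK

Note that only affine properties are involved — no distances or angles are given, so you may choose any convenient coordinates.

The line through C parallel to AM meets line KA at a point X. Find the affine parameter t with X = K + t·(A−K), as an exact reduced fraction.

t = 2

Set Z = (0, 0), M = (1, 0), R = (0, 1), K = (3, -1); any affine frame gives the same invariant.
1. C lies on line KR with KC:CR = 3:2 ⇒ C = (6/5, 1/5)
2. A is the centroid of triangle CMK ⇒ A = (26/15, -4/15)
through C parallel to AM: direction (-11/15, 4/15); meets KA at X = (7/15, 7/15)
X = K + t·(A−K) with t = 2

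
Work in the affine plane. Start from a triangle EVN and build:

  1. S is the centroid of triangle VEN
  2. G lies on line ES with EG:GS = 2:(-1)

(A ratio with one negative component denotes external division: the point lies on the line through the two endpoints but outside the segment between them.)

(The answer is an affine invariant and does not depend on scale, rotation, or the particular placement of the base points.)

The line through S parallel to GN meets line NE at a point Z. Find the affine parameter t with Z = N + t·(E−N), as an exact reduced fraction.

Work in coordinates with E = (0, 0), V = (1, 0), N = (0, 1).
1. S is the centroid of triangle VEN ⇒ S = (1/3, 1/3)
2. G lies on line ES with EG:GS = 2:(-1) ⇒ G = (2/3, 2/3)
through S parallel to GN: direction (-2/3, 1/3); meets NE at Z = (0, 1/2)
Z = N + t·(E−N) with t = 1/2

t = 1/2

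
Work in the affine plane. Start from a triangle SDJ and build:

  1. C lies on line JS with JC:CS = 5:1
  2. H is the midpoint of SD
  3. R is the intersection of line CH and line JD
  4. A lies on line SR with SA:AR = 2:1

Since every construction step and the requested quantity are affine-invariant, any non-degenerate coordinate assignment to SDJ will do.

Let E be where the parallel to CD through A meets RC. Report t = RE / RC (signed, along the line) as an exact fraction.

Work in coordinates with S = (0, 0), D = (1, 0), J = (0, 1).
1. C lies on line JS with JC:CS = 5:1 ⇒ C = (0, 1/6)
2. H is the midpoint of SD ⇒ H = (1/2, 0)
3. R is the intersection of line CH and line JD ⇒ R = (5/4, -1/4)
4. A lies on line SR with SA:AR = 2:1 ⇒ A = (5/6, -1/6)
through A parallel to CD: direction (1, -1/6); meets RC at E = (7/6, -2/9)
E = R + t·(C−R) with t = 1/15

t = 1/15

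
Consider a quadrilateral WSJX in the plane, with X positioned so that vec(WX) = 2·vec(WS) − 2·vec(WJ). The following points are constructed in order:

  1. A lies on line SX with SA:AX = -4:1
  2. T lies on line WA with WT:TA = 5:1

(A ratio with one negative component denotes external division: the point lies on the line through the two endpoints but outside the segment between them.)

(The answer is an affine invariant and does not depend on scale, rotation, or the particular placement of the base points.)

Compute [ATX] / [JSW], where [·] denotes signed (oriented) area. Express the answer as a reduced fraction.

[ATX]:[JSW] = 1/9

Set W = (0, 0), S = (1, 0), J = (0, 1), X = (2, -2); any affine frame gives the same invariant.
1. A lies on line SX with SA:AX = -4:1 ⇒ A = (7/3, -8/3)
2. T lies on line WA with WT:TA = 5:1 ⇒ T = (35/18, -20/9)
2·[ATX] = -1/9, 2·[JSW] = -1
[ATX]:[JSW] = -1/9:-1 = 1/9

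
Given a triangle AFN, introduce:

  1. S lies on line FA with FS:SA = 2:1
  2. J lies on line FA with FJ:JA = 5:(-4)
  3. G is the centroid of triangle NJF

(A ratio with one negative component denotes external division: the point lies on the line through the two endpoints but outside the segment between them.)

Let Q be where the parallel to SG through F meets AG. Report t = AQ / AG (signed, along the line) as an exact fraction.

t = 3

Work in coordinates with A = (0, 0), F = (1, 0), N = (0, 1).
1. S lies on line FA with FS:SA = 2:1 ⇒ S = (1/3, 0)
2. J lies on line FA with FJ:JA = 5:(-4) ⇒ J = (-4, 0)
3. G is the centroid of triangle NJF ⇒ G = (-1, 1/3)
through F parallel to SG: direction (-4/3, 1/3); meets AG at Q = (-3, 1)
Q = A + t·(G−A) with t = 3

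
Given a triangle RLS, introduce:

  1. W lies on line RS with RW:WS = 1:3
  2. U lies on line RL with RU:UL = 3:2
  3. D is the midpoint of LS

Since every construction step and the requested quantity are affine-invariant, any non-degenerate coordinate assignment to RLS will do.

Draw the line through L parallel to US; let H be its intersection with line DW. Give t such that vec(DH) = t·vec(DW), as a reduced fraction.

Assign R = (0, 0), L = (1, 0), S = (0, 1) — the answer is frame-independent, so this choice is without loss of generality.
1. W lies on line RS with RW:WS = 1:3 ⇒ W = (0, 1/4)
2. U lies on line RL with RU:UL = 3:2 ⇒ U = (3/5, 0)
3. D is the midpoint of LS ⇒ D = (1/2, 1/2)
through L parallel to US: direction (-3/5, 1); meets DW at H = (17/26, 15/26)
H = D + t·(W−D) with t = -4/13

t = -4/13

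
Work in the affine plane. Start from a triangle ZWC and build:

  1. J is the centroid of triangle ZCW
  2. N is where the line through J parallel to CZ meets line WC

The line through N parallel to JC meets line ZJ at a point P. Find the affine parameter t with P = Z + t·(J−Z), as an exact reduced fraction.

Choose coordinates Z = (0, 0), W = (1, 0), C = (0, 1).
1. J is the centroid of triangle ZCW ⇒ J = (1/3, 1/3)
2. N is where the line through J parallel to CZ meets line WC ⇒ N = (1/3, 2/3)
through N parallel to JC: direction (-1/3, 2/3); meets ZJ at P = (4/9, 4/9)
P = Z + t·(J−Z) with t = 4/3

t = 4/3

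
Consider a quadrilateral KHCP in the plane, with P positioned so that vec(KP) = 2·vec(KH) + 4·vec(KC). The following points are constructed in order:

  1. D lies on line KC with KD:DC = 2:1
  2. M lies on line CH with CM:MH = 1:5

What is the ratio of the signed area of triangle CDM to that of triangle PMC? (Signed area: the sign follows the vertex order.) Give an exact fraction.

[CDM]:[PMC] = -1/15

Assign K = (0, 0), H = (1, 0), C = (0, 1), P = (2, 4) — the answer is frame-independent, so this choice is without loss of generality.
1. D lies on line KC with KD:DC = 2:1 ⇒ D = (0, 2/3)
2. M lies on line CH with CM:MH = 1:5 ⇒ M = (1/6, 5/6)
2·[CDM] = 1/18, 2·[PMC] = -5/6
[CDM]:[PMC] = 1/18:-5/6 = -1/15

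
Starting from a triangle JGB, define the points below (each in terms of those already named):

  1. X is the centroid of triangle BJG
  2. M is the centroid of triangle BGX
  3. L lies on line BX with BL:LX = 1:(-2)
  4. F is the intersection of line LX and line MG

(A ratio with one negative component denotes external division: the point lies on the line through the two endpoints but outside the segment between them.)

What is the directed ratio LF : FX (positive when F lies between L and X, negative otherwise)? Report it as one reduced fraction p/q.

Set J = (0, 0), G = (1, 0), B = (0, 1); any affine frame gives the same invariant.
1. X is the centroid of triangle BJG ⇒ X = (1/3, 1/3)
2. M is the centroid of triangle BGX ⇒ M = (4/9, 4/9)
3. L lies on line BX with BL:LX = 1:(-2) ⇒ L = (-1/3, 5/3)
4. F is the intersection of line LX and line MG ⇒ F = (1/6, 2/3)
F = L + t·(X−L) with t = 3/4, so LF:FX = t:(1−t) = 3/4:1/4

LF:FX = 3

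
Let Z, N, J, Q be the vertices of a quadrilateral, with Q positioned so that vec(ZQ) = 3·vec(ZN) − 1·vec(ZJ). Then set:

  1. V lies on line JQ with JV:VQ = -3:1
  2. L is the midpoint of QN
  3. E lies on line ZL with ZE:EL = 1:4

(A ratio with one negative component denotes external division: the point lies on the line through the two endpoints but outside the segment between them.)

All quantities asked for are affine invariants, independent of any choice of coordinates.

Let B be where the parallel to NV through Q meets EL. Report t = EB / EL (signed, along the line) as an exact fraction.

t = 41/36

Work in coordinates with Z = (0, 0), N = (1, 0), J = (0, 1), Q = (3, -1).
1. V lies on line JQ with JV:VQ = -3:1 ⇒ V = (9/2, -2)
2. L is the midpoint of QN ⇒ L = (2, -1/2)
3. E lies on line ZL with ZE:EL = 1:4 ⇒ E = (2/5, -1/10)
through Q parallel to NV: direction (7/2, -2); meets EL at B = (20/9, -5/9)
B = E + t·(L−E) with t = 41/36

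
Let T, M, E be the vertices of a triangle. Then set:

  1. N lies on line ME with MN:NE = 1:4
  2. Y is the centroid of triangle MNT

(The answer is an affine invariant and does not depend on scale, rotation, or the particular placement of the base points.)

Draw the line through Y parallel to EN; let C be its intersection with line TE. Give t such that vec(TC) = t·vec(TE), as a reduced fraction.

t = 2/3

Choose coordinates T = (0, 0), M = (1, 0), E = (0, 1).
1. N lies on line ME with MN:NE = 1:4 ⇒ N = (4/5, 1/5)
2. Y is the centroid of triangle MNT ⇒ Y = (3/5, 1/15)
through Y parallel to EN: direction (4/5, -4/5); meets TE at C = (0, 2/3)
C = T + t·(E−T) with t = 2/3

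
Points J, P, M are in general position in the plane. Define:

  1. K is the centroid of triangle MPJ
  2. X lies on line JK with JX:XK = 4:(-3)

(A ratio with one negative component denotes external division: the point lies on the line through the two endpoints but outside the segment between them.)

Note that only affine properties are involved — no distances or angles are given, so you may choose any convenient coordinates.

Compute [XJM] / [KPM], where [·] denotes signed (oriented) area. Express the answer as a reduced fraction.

Assign J = (0, 0), P = (1, 0), M = (0, 1) — the answer is frame-independent, so this choice is without loss of generality.
1. K is the centroid of triangle MPJ ⇒ K = (1/3, 1/3)
2. X lies on line JK with JX:XK = 4:(-3) ⇒ X = (4/3, 4/3)
2·[XJM] = -4/3, 2·[KPM] = 1/3
[XJM]:[KPM] = -4/3:1/3 = -4

[XJM]:[KPM] = -4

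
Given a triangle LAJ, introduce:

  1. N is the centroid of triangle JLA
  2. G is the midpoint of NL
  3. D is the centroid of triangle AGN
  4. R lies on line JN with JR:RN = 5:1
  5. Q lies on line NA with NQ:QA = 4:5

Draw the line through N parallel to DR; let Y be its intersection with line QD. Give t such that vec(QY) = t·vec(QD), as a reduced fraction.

t = 16/13

Assign L = (0, 0), A = (1, 0), J = (0, 1) — the answer is frame-independent, so this choice is without loss of generality.
1. N is the centroid of triangle JLA ⇒ N = (1/3, 1/3)
2. G is the midpoint of NL ⇒ G = (1/6, 1/6)
3. D is the centroid of triangle AGN ⇒ D = (1/2, 1/6)
4. R lies on line JN with JR:RN = 5:1 ⇒ R = (5/18, 4/9)
5. Q lies on line NA with NQ:QA = 4:5 ⇒ Q = (17/27, 5/27)
through N parallel to DR: direction (-2/9, 5/18); meets QD at Y = (55/117, 19/117)
Y = Q + t·(D−Q) with t = 16/13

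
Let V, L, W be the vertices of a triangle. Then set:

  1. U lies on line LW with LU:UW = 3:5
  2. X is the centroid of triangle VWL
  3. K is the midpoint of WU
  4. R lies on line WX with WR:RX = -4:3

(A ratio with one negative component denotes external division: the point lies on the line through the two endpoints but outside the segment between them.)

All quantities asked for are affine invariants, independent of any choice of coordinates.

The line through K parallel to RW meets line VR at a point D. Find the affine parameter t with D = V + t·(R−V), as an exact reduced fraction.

Work in coordinates with V = (0, 0), L = (1, 0), W = (0, 1).
1. U lies on line LW with LU:UW = 3:5 ⇒ U = (5/8, 3/8)
2. X is the centroid of triangle VWL ⇒ X = (1/3, 1/3)
3. K is the midpoint of WU ⇒ K = (5/16, 11/16)
4. R lies on line WX with WR:RX = -4:3 ⇒ R = (4/3, -5/3)
through K parallel to RW: direction (-4/3, 8/3); meets VR at D = (7/4, -35/16)
D = V + t·(R−V) with t = 21/16

t = 21/16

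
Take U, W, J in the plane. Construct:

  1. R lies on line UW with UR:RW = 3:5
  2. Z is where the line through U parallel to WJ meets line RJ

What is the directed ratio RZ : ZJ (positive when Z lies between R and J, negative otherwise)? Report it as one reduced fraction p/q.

Assign U = (0, 0), W = (1, 0), J = (0, 1) — the answer is frame-independent, so this choice is without loss of generality.
1. R lies on line UW with UR:RW = 3:5 ⇒ R = (3/8, 0)
2. Z is where the line through U parallel to WJ meets line RJ ⇒ Z = (3/5, -3/5)
Z = R + t·(J−R) with t = -3/5, so RZ:ZJ = t:(1−t) = -3/5:8/5

RZ:ZJ = -3/8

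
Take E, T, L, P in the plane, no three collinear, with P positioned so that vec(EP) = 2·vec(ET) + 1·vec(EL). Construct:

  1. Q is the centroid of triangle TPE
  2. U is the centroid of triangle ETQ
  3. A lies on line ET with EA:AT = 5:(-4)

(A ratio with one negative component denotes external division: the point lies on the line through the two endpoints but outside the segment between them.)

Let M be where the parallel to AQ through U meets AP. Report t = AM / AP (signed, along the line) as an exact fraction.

Work in coordinates with E = (0, 0), T = (1, 0), L = (0, 1), P = (2, 1).
1. Q is the centroid of triangle TPE ⇒ Q = (1, 1/3)
2. U is the centroid of triangle ETQ ⇒ U = (2/3, 1/9)
3. A lies on line ET with EA:AT = 5:(-4) ⇒ A = (5, 0)
through U parallel to AQ: direction (-4, 1/3); meets AP at M = (6, -1/3)
M = A + t·(P−A) with t = -1/3

t = -1/3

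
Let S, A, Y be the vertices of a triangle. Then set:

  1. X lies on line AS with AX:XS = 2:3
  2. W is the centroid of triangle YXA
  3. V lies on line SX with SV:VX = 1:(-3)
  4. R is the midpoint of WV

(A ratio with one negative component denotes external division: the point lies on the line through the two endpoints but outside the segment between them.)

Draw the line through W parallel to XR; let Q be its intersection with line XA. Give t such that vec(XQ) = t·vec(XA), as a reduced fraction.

t = 9/4

Assign S = (0, 0), A = (1, 0), Y = (0, 1) — the answer is frame-independent, so this choice is without loss of generality.
1. X lies on line AS with AX:XS = 2:3 ⇒ X = (3/5, 0)
2. W is the centroid of triangle YXA ⇒ W = (8/15, 1/3)
3. V lies on line SX with SV:VX = 1:(-3) ⇒ V = (-3/10, 0)
4. R is the midpoint of WV ⇒ R = (7/60, 1/6)
through W parallel to XR: direction (-29/60, 1/6); meets XA at Q = (3/2, 0)
Q = X + t·(A−X) with t = 9/4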